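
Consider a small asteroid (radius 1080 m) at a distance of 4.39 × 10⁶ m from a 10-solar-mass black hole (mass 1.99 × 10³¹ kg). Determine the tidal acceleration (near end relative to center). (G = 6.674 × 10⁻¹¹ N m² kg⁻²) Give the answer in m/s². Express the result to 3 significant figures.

3.39 × 10⁴ m/s²

a_tidal = 2GMr/d³
        = 2 × (6.674 × 10⁻¹¹) × (1.99 × 10³¹) × (1080) / (4.39 × 10⁶)³
        = 3.39 × 10⁴ m/s²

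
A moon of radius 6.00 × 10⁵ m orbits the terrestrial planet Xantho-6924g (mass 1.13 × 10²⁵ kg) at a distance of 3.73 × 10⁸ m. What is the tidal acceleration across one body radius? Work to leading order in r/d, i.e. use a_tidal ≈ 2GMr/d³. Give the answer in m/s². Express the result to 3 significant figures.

Δa = 2GMr/d³
   = 2 × (6.674 × 10⁻¹¹) × (1.13 × 10²⁵) × (6.00 × 10⁵) / (3.73 × 10⁸)³
   = 1.74 × 10⁻⁵ m/s²

1.74 × 10⁻⁵ m/s²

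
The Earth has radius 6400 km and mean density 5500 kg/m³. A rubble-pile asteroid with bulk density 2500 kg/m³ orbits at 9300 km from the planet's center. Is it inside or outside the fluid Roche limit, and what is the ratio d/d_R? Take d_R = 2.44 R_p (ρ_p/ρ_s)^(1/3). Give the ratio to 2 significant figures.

inside; d/d_R ≈ 0.46

d_R = 2.44 × (6400 km) × (5500/2500)^(1/3) = 20310 km
d/d_R = (9300) / (20310) = 0.46
Since d/d_R < 1, the body is inside the Roche limit.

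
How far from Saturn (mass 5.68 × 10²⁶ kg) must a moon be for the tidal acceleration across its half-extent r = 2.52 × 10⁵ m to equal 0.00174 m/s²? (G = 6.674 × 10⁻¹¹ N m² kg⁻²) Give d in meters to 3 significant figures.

2.22 × 10⁸ m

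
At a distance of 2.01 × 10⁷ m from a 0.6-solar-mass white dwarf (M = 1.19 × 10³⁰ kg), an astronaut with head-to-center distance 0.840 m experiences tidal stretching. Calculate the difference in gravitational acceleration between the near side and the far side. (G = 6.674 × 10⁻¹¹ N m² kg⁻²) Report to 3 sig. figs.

3.29 × 10⁻² m/s²

Δa = 4GMr/d³
   = 4 × (6.674 × 10⁻¹¹) × (1.19 × 10³⁰) × (0.840) / (2.01 × 10⁷)³
   = 3.29 × 10⁻² m/s²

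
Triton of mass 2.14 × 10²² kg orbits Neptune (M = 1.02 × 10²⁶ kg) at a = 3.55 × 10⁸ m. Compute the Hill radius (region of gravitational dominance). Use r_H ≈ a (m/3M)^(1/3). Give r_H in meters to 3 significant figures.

1.46 × 10⁷ m

r_H ≈ a (m/3M)^(1/3)
    = (3.55 × 10⁸) × (2.14 × 10²² / (3 × 1.02 × 10²⁶))^(1/3)
    = 1.46 × 10⁷ m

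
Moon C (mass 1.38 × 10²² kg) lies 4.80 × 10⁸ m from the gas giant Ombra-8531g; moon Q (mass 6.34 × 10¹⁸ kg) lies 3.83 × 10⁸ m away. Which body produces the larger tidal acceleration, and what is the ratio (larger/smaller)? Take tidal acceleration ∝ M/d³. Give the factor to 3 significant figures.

Tidal acceleration ∝ M/d³, so compare M/d³ for each.
Moon C: (1.38 × 10²²) / (4.80 × 10⁸)³ = 1.248 × 10⁻⁴
Moon Q: (6.34 × 10¹⁸) / (3.83 × 10⁸)³ = 1.128 × 10⁻⁷
Ratio (larger/smaller) = 1110

Moon C, by a factor of ≈ 1110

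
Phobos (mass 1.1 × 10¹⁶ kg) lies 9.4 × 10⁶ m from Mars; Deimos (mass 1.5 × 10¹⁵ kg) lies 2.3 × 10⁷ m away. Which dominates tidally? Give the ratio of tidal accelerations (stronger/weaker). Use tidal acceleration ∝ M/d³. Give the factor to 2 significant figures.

Phobos, by a factor of ≈ 110

Tidal acceleration ∝ M/d³, so compare M/d³ for each.
Phobos: (1.1 × 10¹⁶) / (9.4 × 10⁶)³ = 1.324 × 10⁻⁵
Deimos: (1.5 × 10¹⁵) / (2.3 × 10⁷)³ = 1.233 × 10⁻⁷
Ratio (larger/smaller) = 110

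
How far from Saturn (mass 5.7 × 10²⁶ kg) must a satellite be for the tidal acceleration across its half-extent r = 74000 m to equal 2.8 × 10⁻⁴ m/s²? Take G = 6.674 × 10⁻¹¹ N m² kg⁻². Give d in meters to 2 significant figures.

2.7 × 10⁸ m

2GMr/d³ = a_tidal  ⇒  d = (2GMr / a_tidal)^(1/3)
d = (2 × 6.674×10⁻¹¹ × (5.7 × 10²⁶) × (74000) / (2.8 × 10⁻⁴))^(1/3)
  = 2.7 × 10⁸ m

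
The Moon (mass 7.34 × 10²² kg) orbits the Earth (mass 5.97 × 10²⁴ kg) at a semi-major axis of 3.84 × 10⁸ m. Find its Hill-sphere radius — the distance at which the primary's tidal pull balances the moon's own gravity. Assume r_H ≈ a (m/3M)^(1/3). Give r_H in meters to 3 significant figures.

r_H ≈ a (m/3M)^(1/3)
    = (3.84 × 10⁸) × (7.34 × 10²² / (3 × 5.97 × 10²⁴))^(1/3)
    = 6.15 × 10⁷ m

6.15 × 10⁷ m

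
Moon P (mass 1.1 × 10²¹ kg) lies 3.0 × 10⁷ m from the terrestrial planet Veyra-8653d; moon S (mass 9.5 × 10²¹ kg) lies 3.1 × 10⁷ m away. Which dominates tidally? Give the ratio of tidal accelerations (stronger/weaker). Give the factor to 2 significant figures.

Moon S, by a factor of ≈ 7.8

The tide-raising term goes as M/d³ (the gradient of a 1/d² field).
Moon P: (1.1 × 10²¹) / (3.0 × 10⁷)³ = 4.074 × 10⁻²
Moon S: (9.5 × 10²¹) / (3.1 × 10⁷)³ = 3.189 × 10⁻¹
Ratio (larger/smaller) = 7.8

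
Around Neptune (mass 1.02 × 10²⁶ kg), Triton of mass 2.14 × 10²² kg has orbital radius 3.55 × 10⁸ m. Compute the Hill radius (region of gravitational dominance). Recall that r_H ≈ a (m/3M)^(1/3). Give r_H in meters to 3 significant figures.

1.46 × 10⁷ m

r_H ≈ a (m/3M)^(1/3)
    = (3.55 × 10⁸) × (2.14 × 10²² / (3 × 1.02 × 10²⁶))^(1/3)
    = 1.46 × 10⁷ m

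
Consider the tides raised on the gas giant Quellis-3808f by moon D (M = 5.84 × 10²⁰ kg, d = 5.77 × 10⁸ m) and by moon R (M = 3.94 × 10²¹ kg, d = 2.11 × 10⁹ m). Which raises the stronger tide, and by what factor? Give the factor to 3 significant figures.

Moon D, by a factor of ≈ 7.25

Compare M/d³ for the two perturbers:
Moon D: (5.84 × 10²⁰) / (5.77 × 10⁸)³ = 3.040 × 10⁻⁶
Moon R: (3.94 × 10²¹) / (2.11 × 10⁹)³ = 4.194 × 10⁻⁷
Ratio (larger/smaller) = 7.25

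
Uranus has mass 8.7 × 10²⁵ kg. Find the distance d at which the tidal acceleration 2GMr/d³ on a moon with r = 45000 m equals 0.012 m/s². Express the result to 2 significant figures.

3.5 × 10⁷ m

2GMr/d³ = a_tidal  ⇒  d = (2GMr / a_tidal)^(1/3)
d = (2 × 6.674×10⁻¹¹ × (8.7 × 10²⁵) × (45000) / (0.012))^(1/3)
  = 3.5 × 10⁷ m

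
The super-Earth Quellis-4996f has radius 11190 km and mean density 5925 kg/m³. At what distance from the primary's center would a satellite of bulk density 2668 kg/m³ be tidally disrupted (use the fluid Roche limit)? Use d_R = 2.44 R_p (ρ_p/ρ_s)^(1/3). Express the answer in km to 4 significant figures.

d_R = 2.44 × 11190 km × (5925/2668)^(1/3)
    = 35620 km

35620 km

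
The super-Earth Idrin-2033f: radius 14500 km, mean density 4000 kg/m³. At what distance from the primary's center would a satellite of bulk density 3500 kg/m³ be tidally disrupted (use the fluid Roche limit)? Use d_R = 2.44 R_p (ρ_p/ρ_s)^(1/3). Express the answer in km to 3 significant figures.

d_R = 2.44 × 14500 km × (4000/3500)^(1/3)
    = 37000 km

37000 km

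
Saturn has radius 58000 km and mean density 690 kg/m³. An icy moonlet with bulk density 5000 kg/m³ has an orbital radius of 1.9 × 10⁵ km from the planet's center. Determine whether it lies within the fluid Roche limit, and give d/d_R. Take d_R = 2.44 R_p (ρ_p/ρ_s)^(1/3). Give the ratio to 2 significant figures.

d_R = 2.44 × (58000 km) × (690/5000)^(1/3) = 73130 km
d/d_R = (1.9 × 10⁵) / (73130) = 2.6
Since d/d_R > 1, the body is outside the Roche limit.

outside; d/d_R ≈ 2.6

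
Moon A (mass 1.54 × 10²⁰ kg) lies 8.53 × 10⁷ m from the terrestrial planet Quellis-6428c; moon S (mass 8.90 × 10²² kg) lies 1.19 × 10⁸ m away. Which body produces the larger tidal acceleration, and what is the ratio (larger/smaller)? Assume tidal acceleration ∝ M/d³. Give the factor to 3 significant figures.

Moon S, by a factor of ≈ 213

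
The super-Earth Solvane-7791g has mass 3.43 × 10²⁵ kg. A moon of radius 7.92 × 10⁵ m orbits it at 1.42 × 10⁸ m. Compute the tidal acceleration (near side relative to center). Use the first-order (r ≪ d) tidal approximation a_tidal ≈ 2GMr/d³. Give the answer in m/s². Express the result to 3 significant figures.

1.27 × 10⁻³ m/s²

Δg = 2GMr/d³
   = 2 × (6.674 × 10⁻¹¹) × (3.43 × 10²⁵) × (7.92 × 10⁵) / (1.42 × 10⁸)³
   = 1.27 × 10⁻³ m/s²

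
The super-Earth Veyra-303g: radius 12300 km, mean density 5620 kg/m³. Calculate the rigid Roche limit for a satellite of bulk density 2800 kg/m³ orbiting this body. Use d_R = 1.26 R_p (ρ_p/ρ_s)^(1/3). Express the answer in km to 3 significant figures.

19500 km

d_R = 1.26 × 12300 km × (5620/2800)^(1/3)
    = 19500 km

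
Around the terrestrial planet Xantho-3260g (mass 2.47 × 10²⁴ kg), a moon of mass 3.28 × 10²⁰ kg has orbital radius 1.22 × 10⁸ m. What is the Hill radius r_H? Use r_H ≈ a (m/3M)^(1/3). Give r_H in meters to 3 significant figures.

r_H ≈ a (m/3M)^(1/3)
    = (1.22 × 10⁸) × (3.28 × 10²⁰ / (3 × 2.47 × 10²⁴))^(1/3)
    = 4.32 × 10⁶ m

4.32 × 10⁶ m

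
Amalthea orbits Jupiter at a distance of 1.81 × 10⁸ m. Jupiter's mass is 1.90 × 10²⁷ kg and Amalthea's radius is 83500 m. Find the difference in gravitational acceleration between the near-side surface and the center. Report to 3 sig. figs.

3.57 × 10⁻³ m/s²

a_tidal = 2GMr/d³
        = 2 × (6.674 × 10⁻¹¹) × (1.90 × 10²⁷) × (83500) / (1.81 × 10⁸)³
        = 3.57 × 10⁻³ m/s²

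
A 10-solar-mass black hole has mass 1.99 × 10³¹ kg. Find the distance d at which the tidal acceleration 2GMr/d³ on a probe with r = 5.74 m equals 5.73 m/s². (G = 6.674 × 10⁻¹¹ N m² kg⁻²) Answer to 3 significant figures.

1.39 × 10⁷ m

2GMr/d³ = a_tidal  ⇒  d = (2GMr / a_tidal)^(1/3)
d = (2 × 6.674×10⁻¹¹ × (1.99 × 10³¹) × (5.74) / (5.73))^(1/3)
  = 1.39 × 10⁷ m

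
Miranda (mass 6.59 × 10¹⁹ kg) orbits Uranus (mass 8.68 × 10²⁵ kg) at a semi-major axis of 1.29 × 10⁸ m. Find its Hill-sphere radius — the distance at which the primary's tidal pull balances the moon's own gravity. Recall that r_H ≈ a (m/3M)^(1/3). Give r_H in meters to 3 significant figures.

r_H ≈ a (m/3M)^(1/3)
    = (1.29 × 10⁸) × (6.59 × 10¹⁹ / (3 × 8.68 × 10²⁵))^(1/3)
    = 8.16 × 10⁵ m

8.16 × 10⁵ m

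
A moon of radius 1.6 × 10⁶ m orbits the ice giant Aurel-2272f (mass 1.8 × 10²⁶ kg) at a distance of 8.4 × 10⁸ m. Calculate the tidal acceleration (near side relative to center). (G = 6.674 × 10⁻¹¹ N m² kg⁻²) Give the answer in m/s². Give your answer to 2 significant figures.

6.5 × 10⁻⁵ m/s²

The tidal stretch is the gradient of GM/d² times the body's extent r, hence the 1/d³ dependence.
a_tidal = 2GMr/d³
        = 2 × (6.674 × 10⁻¹¹) × (1.8 × 10²⁶) × (1.6 × 10⁶) / (8.4 × 10⁸)³
        = 6.5 × 10⁻⁵ m/s²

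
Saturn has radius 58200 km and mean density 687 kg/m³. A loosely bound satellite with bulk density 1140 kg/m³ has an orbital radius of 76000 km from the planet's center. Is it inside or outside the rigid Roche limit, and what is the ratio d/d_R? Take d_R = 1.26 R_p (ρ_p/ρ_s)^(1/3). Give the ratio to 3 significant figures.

d_R = 1.26 × (58200 km) × (687/1140)^(1/3) = 61940 km
d/d_R = (76000) / (61940) = 1.23
Since d/d_R > 1, the body is outside the Roche limit.

outside; d/d_R ≈ 1.23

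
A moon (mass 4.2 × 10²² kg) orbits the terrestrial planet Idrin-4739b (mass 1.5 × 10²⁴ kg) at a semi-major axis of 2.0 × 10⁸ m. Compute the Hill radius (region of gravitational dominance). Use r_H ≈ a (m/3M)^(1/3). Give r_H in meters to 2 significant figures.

4.2 × 10⁷ m

r_H ≈ a (m/3M)^(1/3)
    = (2.0 × 10⁸) × (4.2 × 10²² / (3 × 1.5 × 10²⁴))^(1/3)
    = 4.2 × 10⁷ m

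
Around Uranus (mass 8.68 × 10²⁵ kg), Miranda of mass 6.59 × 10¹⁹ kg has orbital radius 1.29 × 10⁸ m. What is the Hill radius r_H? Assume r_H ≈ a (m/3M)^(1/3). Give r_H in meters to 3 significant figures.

8.16 × 10⁵ m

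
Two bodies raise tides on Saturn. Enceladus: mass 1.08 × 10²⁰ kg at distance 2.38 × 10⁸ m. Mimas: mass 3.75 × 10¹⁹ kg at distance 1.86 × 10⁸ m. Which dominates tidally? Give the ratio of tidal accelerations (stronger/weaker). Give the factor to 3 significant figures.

Tidal acceleration ∝ M/d³, so compare M/d³ for each.
Enceladus: (1.08 × 10²⁰) / (2.38 × 10⁸)³ = 8.011 × 10⁻⁶
Mimas: (3.75 × 10¹⁹) / (1.86 × 10⁸)³ = 5.828 × 10⁻⁶
Ratio (larger/smaller) = 1.37

Enceladus, by a factor of ≈ 1.37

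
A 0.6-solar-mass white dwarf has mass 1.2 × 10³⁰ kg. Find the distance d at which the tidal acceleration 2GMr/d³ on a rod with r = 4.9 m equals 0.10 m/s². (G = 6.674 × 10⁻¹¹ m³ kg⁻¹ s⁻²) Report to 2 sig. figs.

2.0 × 10⁷ m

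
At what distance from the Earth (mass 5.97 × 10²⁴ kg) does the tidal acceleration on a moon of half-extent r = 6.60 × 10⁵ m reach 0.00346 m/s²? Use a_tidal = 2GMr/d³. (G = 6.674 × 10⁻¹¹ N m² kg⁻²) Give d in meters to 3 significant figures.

5.34 × 10⁷ m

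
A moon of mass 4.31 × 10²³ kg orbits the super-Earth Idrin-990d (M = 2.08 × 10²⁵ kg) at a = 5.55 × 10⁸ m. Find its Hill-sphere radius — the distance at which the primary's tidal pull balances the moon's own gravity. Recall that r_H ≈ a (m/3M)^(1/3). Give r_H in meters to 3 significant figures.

1.06 × 10⁸ m

r_H ≈ a (m/3M)^(1/3)
    = (5.55 × 10⁸) × (4.31 × 10²³ / (3 × 2.08 × 10²⁵))^(1/3)
    = 1.06 × 10⁸ m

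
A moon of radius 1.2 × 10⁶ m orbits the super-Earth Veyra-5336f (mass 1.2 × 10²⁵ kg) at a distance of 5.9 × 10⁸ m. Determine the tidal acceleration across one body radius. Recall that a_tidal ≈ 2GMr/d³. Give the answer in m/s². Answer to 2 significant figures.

9.4 × 10⁻⁶ m/s²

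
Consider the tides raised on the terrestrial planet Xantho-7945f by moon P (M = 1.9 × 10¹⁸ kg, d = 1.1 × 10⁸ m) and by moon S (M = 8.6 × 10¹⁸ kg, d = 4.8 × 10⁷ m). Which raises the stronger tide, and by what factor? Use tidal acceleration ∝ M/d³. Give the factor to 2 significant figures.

Compare M/d³ for the two perturbers:
Moon P: (1.9 × 10¹⁸) / (1.1 × 10⁸)³ = 1.427 × 10⁻⁶
Moon S: (8.6 × 10¹⁸) / (4.8 × 10⁷)³ = 7.776 × 10⁻⁵
Ratio (larger/smaller) = 54

Moon S, by a factor of ≈ 54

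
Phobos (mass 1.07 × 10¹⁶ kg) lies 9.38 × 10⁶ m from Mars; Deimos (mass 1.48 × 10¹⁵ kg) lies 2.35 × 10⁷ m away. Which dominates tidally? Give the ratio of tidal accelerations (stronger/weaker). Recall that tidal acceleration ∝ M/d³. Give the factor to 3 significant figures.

Phobos, by a factor of ≈ 114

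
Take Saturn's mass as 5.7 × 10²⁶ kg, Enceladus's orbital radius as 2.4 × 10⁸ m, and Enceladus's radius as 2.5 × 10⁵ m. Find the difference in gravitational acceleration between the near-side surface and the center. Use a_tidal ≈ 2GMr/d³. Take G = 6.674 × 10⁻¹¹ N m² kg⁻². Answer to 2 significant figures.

a_tidal = 2GMr/d³
        = 2 × (6.674 × 10⁻¹¹) × (5.7 × 10²⁶) × (2.5 × 10⁵) / (2.4 × 10⁸)³
        = 1.4 × 10⁻³ m/s²

1.4 × 10⁻³ m/s²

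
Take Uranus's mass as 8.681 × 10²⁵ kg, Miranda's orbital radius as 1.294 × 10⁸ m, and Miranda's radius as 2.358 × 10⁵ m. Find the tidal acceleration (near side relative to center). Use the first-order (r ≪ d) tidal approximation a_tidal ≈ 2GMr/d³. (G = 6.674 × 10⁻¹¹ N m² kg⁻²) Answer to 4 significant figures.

1.261 × 10⁻³ m/s²

a_tidal = 2GMr/d³
        = 2 × (6.674 × 10⁻¹¹) × (8.681 × 10²⁵) × (2.358 × 10⁵) / (1.294 × 10⁸)³
        = 1.261 × 10⁻³ m/s²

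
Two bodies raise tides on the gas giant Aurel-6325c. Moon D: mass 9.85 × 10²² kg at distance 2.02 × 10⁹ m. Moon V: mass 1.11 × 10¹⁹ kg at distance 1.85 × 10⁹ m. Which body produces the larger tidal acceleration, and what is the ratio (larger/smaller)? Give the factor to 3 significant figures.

Moon D, by a factor of ≈ 6820

Tidal stretch scales as M/d³; compute that for each body.
Moon D: (9.85 × 10²²) / (2.02 × 10⁹)³ = 1.195 × 10⁻⁵
Moon V: (1.11 × 10¹⁹) / (1.85 × 10⁹)³ = 1.753 × 10⁻⁹
Ratio (larger/smaller) = 6820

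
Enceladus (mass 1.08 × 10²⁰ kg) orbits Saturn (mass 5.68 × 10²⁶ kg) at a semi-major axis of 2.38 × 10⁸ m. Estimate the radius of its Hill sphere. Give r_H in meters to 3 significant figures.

9.49 × 10⁵ m

r_H ≈ a (m/3M)^(1/3)
    = (2.38 × 10⁸) × (1.08 × 10²⁰ / (3 × 5.68 × 10²⁶))^(1/3)
    = 9.49 × 10⁵ m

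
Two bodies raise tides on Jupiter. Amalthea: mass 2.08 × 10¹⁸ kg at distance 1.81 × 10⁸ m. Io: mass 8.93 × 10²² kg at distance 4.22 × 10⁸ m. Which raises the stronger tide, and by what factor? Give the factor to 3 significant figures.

Io, by a factor of ≈ 3390

Compare M/d³ for the two perturbers:
Amalthea: (2.08 × 10¹⁸) / (1.81 × 10⁸)³ = 3.508 × 10⁻⁷
Io: (8.93 × 10²²) / (4.22 × 10⁸)³ = 1.188 × 10⁻³
Ratio (larger/smaller) = 3390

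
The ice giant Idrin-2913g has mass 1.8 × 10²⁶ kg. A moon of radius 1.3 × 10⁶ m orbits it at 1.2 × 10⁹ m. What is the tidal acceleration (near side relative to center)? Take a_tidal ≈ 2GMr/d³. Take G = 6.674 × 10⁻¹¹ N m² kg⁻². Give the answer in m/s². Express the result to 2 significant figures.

1.8 × 10⁻⁵ m/s²

Δg = 2GMr/d³
   = 2 × (6.674 × 10⁻¹¹) × (1.8 × 10²⁶) × (1.3 × 10⁶) / (1.2 × 10⁹)³
   = 1.8 × 10⁻⁵ m/s²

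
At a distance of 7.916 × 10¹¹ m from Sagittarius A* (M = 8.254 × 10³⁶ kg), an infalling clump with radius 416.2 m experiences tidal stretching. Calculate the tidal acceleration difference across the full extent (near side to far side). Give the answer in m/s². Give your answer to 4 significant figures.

1.849 × 10⁻⁶ m/s²

Δg = 4GMr/d³
   = 4 × (6.674 × 10⁻¹¹) × (8.254 × 10³⁶) × (416.2) / (7.916 × 10¹¹)³
   = 1.849 × 10⁻⁶ m/s²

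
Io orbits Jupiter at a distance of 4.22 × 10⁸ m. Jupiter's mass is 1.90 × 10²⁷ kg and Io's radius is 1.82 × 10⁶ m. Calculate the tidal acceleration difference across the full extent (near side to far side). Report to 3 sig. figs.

a_tidal = 4GMr/d³
        = 4 × (6.674 × 10⁻¹¹) × (1.90 × 10²⁷) × (1.82 × 10⁶) / (4.22 × 10⁸)³
        = 1.23 × 10⁻² m/s²

1.23 × 10⁻² m/s²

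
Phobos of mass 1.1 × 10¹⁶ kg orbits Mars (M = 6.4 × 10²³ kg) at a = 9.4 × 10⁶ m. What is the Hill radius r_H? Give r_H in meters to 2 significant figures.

r_H ≈ a (m/3M)^(1/3)
    = (9.4 × 10⁶) × (1.1 × 10¹⁶ / (3 × 6.4 × 10²³))^(1/3)
    = 1.7 × 10⁴ m

1.7 × 10⁴ m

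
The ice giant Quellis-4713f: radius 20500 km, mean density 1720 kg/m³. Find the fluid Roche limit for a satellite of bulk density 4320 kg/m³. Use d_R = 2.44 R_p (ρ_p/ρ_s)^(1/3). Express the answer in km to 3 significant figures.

d_R = 2.44 × 20500 km × (1720/4320)^(1/3)
    = 36800 km

36800 km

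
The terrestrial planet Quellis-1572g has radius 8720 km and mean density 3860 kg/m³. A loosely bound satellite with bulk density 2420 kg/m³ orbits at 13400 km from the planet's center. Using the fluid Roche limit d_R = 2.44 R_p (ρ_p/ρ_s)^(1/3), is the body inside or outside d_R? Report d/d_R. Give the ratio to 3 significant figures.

inside; d/d_R ≈ 0.539

d_R = 2.44 × (8720 km) × (3860/2420)^(1/3) = 24860 km
d/d_R = (13400) / (24860) = 0.539
Since d/d_R < 1, the body is inside the Roche limit.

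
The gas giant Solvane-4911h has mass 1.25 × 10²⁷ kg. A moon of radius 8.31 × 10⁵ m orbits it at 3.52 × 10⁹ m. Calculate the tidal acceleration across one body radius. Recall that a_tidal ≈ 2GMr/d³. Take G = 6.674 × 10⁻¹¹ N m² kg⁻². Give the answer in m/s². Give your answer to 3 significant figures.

3.18 × 10⁻⁶ m/s²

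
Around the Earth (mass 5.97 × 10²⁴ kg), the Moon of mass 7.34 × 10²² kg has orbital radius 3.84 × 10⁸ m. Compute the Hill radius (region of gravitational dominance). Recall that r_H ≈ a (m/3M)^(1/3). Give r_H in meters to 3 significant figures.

r_H ≈ a (m/3M)^(1/3)
    = (3.84 × 10⁸) × (7.34 × 10²² / (3 × 5.97 × 10²⁴))^(1/3)
    = 6.15 × 10⁷ m

6.15 × 10⁷ m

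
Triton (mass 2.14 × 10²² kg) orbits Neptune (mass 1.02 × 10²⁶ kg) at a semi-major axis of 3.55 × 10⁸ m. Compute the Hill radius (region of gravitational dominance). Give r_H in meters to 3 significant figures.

r_H ≈ a (m/3M)^(1/3)
    = (3.55 × 10⁸) × (2.14 × 10²² / (3 × 1.02 × 10²⁶))^(1/3)
    = 1.46 × 10⁷ m

1.46 × 10⁷ m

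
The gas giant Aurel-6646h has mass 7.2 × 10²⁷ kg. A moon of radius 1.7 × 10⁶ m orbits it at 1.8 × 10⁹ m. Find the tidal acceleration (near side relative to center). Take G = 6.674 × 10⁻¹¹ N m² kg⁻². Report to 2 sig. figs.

a_tidal = 2GMr/d³
        = 2 × (6.674 × 10⁻¹¹) × (7.2 × 10²⁷) × (1.7 × 10⁶) / (1.8 × 10⁹)³
        = 2.8 × 10⁻⁴ m/s²

2.8 × 10⁻⁴ m/s²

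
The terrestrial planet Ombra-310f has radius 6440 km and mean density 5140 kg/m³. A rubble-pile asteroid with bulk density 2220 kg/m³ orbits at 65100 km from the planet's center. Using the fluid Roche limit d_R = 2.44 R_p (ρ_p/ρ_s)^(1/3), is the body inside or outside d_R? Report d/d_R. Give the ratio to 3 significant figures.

d_R = 2.44 × (6440 km) × (5140/2220)^(1/3) = 20790 km
d/d_R = (65100) / (20790) = 3.13
Since d/d_R > 1, the body is outside the Roche limit.

outside; d/d_R ≈ 3.13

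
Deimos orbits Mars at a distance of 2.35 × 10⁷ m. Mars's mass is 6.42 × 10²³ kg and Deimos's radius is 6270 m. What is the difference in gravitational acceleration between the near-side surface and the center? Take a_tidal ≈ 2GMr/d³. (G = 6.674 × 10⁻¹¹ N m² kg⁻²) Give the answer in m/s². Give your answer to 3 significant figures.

4.14 × 10⁻⁵ m/s²

Δg = 2GMr/d³
   = 2 × (6.674 × 10⁻¹¹) × (6.42 × 10²³) × (6270) / (2.35 × 10⁷)³
   = 4.14 × 10⁻⁵ m/s²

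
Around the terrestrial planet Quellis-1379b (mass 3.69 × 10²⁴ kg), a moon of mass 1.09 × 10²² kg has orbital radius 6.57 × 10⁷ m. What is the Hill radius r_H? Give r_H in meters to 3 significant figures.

r_H ≈ a (m/3M)^(1/3)
    = (6.57 × 10⁷) × (1.09 × 10²² / (3 × 3.69 × 10²⁴))^(1/3)
    = 6.54 × 10⁶ m

6.54 × 10⁶ m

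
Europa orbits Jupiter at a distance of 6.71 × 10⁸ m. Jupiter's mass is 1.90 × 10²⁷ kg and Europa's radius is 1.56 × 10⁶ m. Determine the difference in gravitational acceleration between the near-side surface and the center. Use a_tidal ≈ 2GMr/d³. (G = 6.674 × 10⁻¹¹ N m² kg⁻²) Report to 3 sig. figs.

Differencing GM/(d−r)² and GM/d² to first order in r/d gives 2GMr/d³.
Δa = 2GMr/d³
   = 2 × (6.674 × 10⁻¹¹) × (1.90 × 10²⁷) × (1.56 × 10⁶) / (6.71 × 10⁸)³
   = 1.31 × 10⁻³ m/s²

1.31 × 10⁻³ m/s²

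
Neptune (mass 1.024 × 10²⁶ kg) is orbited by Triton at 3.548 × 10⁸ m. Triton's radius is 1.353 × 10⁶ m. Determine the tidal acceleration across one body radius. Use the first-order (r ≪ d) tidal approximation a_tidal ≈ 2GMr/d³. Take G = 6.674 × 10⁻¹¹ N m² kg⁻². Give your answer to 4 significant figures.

4.141 × 10⁻⁴ m/s²

Δa = 2GMr/d³
   = 2 × (6.674 × 10⁻¹¹) × (1.024 × 10²⁶) × (1.353 × 10⁶) / (3.548 × 10⁸)³
   = 4.141 × 10⁻⁴ m/s²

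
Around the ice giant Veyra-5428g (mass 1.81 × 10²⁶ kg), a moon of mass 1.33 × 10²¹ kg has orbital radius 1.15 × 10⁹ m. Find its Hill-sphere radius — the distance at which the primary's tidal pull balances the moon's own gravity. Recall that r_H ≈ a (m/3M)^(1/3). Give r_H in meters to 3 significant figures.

1.55 × 10⁷ m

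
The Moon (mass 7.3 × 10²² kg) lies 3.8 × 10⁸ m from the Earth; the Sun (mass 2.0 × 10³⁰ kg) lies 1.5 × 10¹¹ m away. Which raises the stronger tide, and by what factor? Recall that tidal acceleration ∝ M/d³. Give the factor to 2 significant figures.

The Moon, by a factor of ≈ 2.2

The tide-raising term goes as M/d³ (the gradient of a 1/d² field).
The Moon: (7.3 × 10²²) / (3.8 × 10⁸)³ = 1.330 × 10⁻³
The Sun: (2.0 × 10³⁰) / (1.5 × 10¹¹)³ = 5.926 × 10⁻⁴
Ratio (larger/smaller) = 2.2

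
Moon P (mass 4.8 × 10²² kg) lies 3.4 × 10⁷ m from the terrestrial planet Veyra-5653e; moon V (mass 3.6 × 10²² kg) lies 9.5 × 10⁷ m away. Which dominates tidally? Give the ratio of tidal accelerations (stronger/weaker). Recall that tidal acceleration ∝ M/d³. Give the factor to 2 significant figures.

Tidal stretch scales as M/d³; compute that for each body.
Moon P: (4.8 × 10²²) / (3.4 × 10⁷)³ = 1.221
Moon V: (3.6 × 10²²) / (9.5 × 10⁷)³ = 4.199 × 10⁻²
Ratio (larger/smaller) = 29

Moon P, by a factor of ≈ 29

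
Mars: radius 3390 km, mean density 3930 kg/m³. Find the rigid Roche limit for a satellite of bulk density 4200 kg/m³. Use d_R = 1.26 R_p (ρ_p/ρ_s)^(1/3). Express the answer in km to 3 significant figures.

4180 km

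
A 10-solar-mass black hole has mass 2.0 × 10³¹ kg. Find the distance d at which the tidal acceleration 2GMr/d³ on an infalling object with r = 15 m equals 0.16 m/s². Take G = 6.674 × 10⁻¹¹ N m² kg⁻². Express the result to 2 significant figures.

2GMr/d³ = a_tidal  ⇒  d = (2GMr / a_tidal)^(1/3)
d = (2 × 6.674×10⁻¹¹ × (2.0 × 10³¹) × (15) / (0.16))^(1/3)
  = 6.3 × 10⁷ m

6.3 × 10⁷ m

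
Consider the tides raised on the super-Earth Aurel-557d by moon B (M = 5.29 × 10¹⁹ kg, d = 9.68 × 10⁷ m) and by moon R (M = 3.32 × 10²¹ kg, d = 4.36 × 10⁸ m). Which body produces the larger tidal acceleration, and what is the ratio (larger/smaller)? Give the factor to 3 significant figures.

Moon B, by a factor of ≈ 1.46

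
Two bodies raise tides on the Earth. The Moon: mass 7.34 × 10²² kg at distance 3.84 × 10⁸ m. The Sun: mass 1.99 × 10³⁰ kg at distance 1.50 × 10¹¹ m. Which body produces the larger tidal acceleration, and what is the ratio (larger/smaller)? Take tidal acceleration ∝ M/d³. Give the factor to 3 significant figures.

The Moon, by a factor of ≈ 2.20

Tidal acceleration ∝ M/d³, so compare M/d³ for each.
The Moon: (7.34 × 10²²) / (3.84 × 10⁸)³ = 1.296 × 10⁻³
The Sun: (1.99 × 10³⁰) / (1.50 × 10¹¹)³ = 5.896 × 10⁻⁴
Ratio (larger/smaller) = 2.20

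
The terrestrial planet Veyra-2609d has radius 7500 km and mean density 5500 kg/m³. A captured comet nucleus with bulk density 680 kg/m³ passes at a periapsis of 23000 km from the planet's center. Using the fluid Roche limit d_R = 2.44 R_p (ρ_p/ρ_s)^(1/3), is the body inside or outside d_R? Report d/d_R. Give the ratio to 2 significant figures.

d_R = 2.44 × (7500 km) × (5500/680)^(1/3) = 36730 km
d/d_R = (23000) / (36730) = 0.63
Since d/d_R < 1, the body is inside the Roche limit.

inside; d/d_R ≈ 0.63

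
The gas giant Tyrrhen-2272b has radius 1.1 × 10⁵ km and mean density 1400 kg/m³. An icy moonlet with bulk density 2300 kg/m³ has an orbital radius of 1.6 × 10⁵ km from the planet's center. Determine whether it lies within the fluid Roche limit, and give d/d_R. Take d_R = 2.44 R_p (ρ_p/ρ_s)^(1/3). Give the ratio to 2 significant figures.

inside; d/d_R ≈ 0.70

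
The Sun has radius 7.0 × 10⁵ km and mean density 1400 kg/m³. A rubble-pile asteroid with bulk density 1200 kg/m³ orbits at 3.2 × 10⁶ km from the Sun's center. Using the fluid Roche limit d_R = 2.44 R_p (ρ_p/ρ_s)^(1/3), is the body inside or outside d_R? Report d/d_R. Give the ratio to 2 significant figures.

d_R = 2.44 × (7.0 × 10⁵ km) × (1400/1200)^(1/3) = 1.798 × 10⁶ km
d/d_R = (3.2 × 10⁶) / (1.798 × 10⁶) = 1.8
Since d/d_R > 1, the body is outside the Roche limit.

outside; d/d_R ≈ 1.8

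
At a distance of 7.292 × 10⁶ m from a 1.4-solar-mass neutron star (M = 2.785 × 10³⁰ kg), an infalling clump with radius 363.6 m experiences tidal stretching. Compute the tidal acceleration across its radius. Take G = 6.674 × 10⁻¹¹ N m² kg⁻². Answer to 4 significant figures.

Δg = 2GMr/d³
   = 2 × (6.674 × 10⁻¹¹) × (2.785 × 10³⁰) × (363.6) / (7.292 × 10⁶)³
   = 3.486 × 10² m/s²

3.486 × 10² m/s²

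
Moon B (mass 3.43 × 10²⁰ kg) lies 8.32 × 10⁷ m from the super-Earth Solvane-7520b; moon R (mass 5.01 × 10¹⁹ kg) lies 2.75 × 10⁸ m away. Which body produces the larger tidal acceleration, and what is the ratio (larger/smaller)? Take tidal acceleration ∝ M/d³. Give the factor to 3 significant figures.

Moon B, by a factor of ≈ 247

The tide-raising term goes as M/d³ (the gradient of a 1/d² field).
Moon B: (3.43 × 10²⁰) / (8.32 × 10⁷)³ = 5.956 × 10⁻⁴
Moon R: (5.01 × 10¹⁹) / (2.75 × 10⁸)³ = 2.409 × 10⁻⁶
Ratio (larger/smaller) = 247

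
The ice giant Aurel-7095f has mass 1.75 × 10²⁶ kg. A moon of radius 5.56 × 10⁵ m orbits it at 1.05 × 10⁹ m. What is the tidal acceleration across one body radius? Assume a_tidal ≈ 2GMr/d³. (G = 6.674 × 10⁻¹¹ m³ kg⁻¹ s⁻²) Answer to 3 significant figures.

1.12 × 10⁻⁵ m/s²

Since r ≪ d, expand the inverse-square field across one radius to get the leading 2GMr/d³ term.
Δa = 2GMr/d³
   = 2 × (6.674 × 10⁻¹¹) × (1.75 × 10²⁶) × (5.56 × 10⁵) / (1.05 × 10⁹)³
   = 1.12 × 10⁻⁵ m/s²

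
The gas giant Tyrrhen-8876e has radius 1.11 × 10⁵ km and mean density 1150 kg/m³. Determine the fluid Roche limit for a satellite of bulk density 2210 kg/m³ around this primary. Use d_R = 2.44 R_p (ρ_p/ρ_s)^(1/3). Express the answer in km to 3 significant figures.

d_R = 2.44 × 1.11 × 10⁵ km × (1150/2210)^(1/3)
    = 2.18 × 10⁵ km

2.18 × 10⁵ km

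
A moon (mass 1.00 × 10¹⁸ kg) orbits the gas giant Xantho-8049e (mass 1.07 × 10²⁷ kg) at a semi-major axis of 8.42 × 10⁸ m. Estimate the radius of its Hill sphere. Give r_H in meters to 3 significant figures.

5.71 × 10⁵ m

r_H ≈ a (m/3M)^(1/3)
    = (8.42 × 10⁸) × (1.00 × 10¹⁸ / (3 × 1.07 × 10²⁷))^(1/3)
    = 5.71 × 10⁵ m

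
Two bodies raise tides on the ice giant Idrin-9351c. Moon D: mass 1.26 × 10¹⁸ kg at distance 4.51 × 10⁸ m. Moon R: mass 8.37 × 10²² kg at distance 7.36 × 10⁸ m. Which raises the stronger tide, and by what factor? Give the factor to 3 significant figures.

Moon R, by a factor of ≈ 15300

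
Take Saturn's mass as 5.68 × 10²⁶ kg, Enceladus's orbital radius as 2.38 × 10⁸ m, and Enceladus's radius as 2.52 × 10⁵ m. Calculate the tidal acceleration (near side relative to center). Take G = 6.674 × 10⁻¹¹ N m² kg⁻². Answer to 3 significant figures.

1.42 × 10⁻³ m/s²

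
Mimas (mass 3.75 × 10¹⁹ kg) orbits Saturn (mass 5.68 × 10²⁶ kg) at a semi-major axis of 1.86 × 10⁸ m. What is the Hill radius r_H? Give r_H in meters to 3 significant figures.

r_H ≈ a (m/3M)^(1/3)
    = (1.86 × 10⁸) × (3.75 × 10¹⁹ / (3 × 5.68 × 10²⁶))^(1/3)
    = 5.21 × 10⁵ m

5.21 × 10⁵ m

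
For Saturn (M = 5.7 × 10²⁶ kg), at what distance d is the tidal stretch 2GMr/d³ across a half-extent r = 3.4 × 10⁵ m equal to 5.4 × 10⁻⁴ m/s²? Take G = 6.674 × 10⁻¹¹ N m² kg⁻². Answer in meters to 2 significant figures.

3.6 × 10⁸ m

2GMr/d³ = a_tidal  ⇒  d = (2GMr / a_tidal)^(1/3)
d = (2 × 6.674×10⁻¹¹ × (5.7 × 10²⁶) × (3.4 × 10⁵) / (5.4 × 10⁻⁴))^(1/3)
  = 3.6 × 10⁸ m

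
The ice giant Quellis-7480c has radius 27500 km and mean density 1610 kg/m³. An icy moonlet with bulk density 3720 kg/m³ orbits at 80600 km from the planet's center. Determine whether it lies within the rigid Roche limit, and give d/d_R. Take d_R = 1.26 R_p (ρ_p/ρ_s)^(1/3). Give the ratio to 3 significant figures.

d_R = 1.26 × (27500 km) × (1610/3720)^(1/3) = 26210 km
d/d_R = (80600) / (26210) = 3.08
Since d/d_R > 1, the body is outside the Roche limit.

outside; d/d_R ≈ 3.08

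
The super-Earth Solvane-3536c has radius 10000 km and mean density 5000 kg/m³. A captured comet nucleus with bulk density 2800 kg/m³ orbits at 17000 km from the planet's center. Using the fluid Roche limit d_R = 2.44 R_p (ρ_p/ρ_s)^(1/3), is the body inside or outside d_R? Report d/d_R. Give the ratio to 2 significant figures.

inside; d/d_R ≈ 0.57

d_R = 2.44 × (10000 km) × (5000/2800)^(1/3) = 29600 km
d/d_R = (17000) / (29600) = 0.57
Since d/d_R < 1, the body is inside the Roche limit.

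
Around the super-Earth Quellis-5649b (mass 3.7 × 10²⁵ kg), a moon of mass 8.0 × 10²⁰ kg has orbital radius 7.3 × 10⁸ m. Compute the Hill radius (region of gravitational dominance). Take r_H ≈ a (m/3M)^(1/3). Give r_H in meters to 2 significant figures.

1.4 × 10⁷ m

r_H ≈ a (m/3M)^(1/3)
    = (7.3 × 10⁸) × (8.0 × 10²⁰ / (3 × 3.7 × 10²⁵))^(1/3)
    = 1.4 × 10⁷ m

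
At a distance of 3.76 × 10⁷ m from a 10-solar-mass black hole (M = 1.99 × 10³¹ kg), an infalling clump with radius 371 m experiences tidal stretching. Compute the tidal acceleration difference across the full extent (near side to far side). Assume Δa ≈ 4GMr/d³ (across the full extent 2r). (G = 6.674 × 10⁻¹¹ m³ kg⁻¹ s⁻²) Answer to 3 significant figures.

3.71 × 10¹ m/s²

a_tidal = 4GMr/d³
        = 4 × (6.674 × 10⁻¹¹) × (1.99 × 10³¹) × (371) / (3.76 × 10⁷)³
        = 3.71 × 10¹ m/s²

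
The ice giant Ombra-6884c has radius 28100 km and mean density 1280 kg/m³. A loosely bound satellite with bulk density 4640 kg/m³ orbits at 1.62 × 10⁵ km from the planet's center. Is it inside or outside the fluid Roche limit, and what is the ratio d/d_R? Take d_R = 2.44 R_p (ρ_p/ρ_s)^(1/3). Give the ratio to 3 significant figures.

outside; d/d_R ≈ 3.63

d_R = 2.44 × (28100 km) × (1280/4640)^(1/3) = 44630 km
d/d_R = (1.62 × 10⁵) / (44630) = 3.63
Since d/d_R > 1, the body is outside the Roche limit.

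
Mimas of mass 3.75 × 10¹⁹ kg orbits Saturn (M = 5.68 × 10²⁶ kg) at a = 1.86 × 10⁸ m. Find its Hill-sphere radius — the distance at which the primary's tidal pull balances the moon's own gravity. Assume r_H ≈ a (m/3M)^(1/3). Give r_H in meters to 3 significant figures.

r_H ≈ a (m/3M)^(1/3)
    = (1.86 × 10⁸) × (3.75 × 10¹⁹ / (3 × 5.68 × 10²⁶))^(1/3)
    = 5.21 × 10⁵ m

5.21 × 10⁵ m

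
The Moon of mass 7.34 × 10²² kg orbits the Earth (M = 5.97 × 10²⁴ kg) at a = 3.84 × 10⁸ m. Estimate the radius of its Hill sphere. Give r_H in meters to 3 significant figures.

6.15 × 10⁷ m

r_H ≈ a (m/3M)^(1/3)
    = (3.84 × 10⁸) × (7.34 × 10²² / (3 × 5.97 × 10²⁴))^(1/3)
    = 6.15 × 10⁷ m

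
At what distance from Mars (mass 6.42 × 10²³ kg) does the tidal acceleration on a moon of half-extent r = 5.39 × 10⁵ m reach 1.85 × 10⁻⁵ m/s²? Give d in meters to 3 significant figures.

2GMr/d³ = a_tidal  ⇒  d = (2GMr / a_tidal)^(1/3)
d = (2 × 6.674×10⁻¹¹ × (6.42 × 10²³) × (5.39 × 10⁵) / (1.85 × 10⁻⁵))^(1/3)
  = 1.36 × 10⁸ m

1.36 × 10⁸ m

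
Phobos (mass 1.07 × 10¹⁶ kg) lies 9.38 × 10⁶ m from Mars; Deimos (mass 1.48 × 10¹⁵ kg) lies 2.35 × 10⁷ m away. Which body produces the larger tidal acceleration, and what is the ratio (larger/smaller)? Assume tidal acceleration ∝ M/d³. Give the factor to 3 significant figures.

Phobos, by a factor of ≈ 114

Tidal stretch scales as M/d³; compute that for each body.
Phobos: (1.07 × 10¹⁶) / (9.38 × 10⁶)³ = 1.297 × 10⁻⁵
Deimos: (1.48 × 10¹⁵) / (2.35 × 10⁷)³ = 1.140 × 10⁻⁷
Ratio (larger/smaller) = 114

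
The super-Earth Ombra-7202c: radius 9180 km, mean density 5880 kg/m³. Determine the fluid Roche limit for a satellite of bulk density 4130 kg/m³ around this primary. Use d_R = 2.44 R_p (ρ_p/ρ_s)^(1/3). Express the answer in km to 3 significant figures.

d_R = 2.44 × 9180 km × (5880/4130)^(1/3)
    = 25200 km

25200 km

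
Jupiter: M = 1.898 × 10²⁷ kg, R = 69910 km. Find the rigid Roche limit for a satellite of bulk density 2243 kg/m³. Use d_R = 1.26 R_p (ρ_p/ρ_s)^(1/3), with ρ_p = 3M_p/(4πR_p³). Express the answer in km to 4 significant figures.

ρ_p = 3M_p/(4πR_p³) = 3 × (1.898 × 10²⁷) / (4π × (6.991 × 10⁷ m)³) = 1326 kg/m³
d_R = 1.26 × 69910 km × (1326/2243)^(1/3)
    = 73930 km

73930 km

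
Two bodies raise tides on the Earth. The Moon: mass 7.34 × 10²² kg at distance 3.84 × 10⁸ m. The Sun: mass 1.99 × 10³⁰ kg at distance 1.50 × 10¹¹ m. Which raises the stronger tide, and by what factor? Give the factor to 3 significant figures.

The Moon, by a factor of ≈ 2.20

Tidal stretch scales as M/d³; compute that for each body.
The Moon: (7.34 × 10²²) / (3.84 × 10⁸)³ = 1.296 × 10⁻³
The Sun: (1.99 × 10³⁰) / (1.50 × 10¹¹)³ = 5.896 × 10⁻⁴
Ratio (larger/smaller) = 2.20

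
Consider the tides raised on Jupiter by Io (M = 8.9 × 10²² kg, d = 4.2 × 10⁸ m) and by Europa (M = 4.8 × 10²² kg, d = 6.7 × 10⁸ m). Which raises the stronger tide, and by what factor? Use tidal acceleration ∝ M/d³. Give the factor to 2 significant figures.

Tidal stretch scales as M/d³; compute that for each body.
Io: (8.9 × 10²²) / (4.2 × 10⁸)³ = 1.201 × 10⁻³
Europa: (4.8 × 10²²) / (6.7 × 10⁸)³ = 1.596 × 10⁻⁴
Ratio (larger/smaller) = 7.5

Io, by a factor of ≈ 7.5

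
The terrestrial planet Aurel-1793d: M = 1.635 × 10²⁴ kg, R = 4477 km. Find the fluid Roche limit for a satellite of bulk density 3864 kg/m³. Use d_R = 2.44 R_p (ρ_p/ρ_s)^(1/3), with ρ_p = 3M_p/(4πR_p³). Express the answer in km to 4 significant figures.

ρ_p = 3M_p/(4πR_p³) = 3 × (1.635 × 10²⁴) / (4π × (4.477 × 10⁶ m)³) = 4350 kg/m³
d_R = 2.44 × 4477 km × (4350/3864)^(1/3)
    = 11360 km

11360 km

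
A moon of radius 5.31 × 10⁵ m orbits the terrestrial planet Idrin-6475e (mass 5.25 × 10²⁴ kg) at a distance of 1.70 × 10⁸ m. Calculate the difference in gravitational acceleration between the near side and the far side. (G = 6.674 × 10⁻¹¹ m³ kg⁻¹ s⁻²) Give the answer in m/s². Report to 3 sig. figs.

Near-to-far spans 2r, so the tidal difference is twice the near-to-center value: 4GMr/d³.
Δa = 4GMr/d³
   = 4 × (6.674 × 10⁻¹¹) × (5.25 × 10²⁴) × (5.31 × 10⁵) / (1.70 × 10⁸)³
   = 1.51 × 10⁻⁴ m/s²

1.51 × 10⁻⁴ m/s²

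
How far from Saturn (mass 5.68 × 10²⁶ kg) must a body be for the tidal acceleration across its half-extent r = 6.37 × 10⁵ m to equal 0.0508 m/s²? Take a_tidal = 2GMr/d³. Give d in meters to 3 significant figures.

2GMr/d³ = a_tidal  ⇒  d = (2GMr / a_tidal)^(1/3)
d = (2 × 6.674×10⁻¹¹ × (5.68 × 10²⁶) × (6.37 × 10⁵) / (0.0508))^(1/3)
  = 9.83 × 10⁷ m

9.83 × 10⁷ m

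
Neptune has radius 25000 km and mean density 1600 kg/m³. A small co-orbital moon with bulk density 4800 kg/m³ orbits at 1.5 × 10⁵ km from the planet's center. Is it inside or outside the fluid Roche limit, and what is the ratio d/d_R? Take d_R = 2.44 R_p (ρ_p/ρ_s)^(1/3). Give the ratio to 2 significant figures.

d_R = 2.44 × (25000 km) × (1600/4800)^(1/3) = 42300 km
d/d_R = (1.5 × 10⁵) / (42300) = 3.5
Since d/d_R > 1, the body is outside the Roche limit.

outside; d/d_R ≈ 3.5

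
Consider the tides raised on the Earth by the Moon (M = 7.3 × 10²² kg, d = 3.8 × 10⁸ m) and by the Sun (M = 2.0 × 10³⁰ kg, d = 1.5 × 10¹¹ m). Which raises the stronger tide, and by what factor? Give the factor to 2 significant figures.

Tidal stretch scales as M/d³; compute that for each body.
The Moon: (7.3 × 10²²) / (3.8 × 10⁸)³ = 1.330 × 10⁻³
The Sun: (2.0 × 10³⁰) / (1.5 × 10¹¹)³ = 5.926 × 10⁻⁴
Ratio (larger/smaller) = 2.2

The Moon, by a factor of ≈ 2.2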